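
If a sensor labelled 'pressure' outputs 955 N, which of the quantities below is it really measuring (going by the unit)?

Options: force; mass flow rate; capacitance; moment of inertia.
force

pressure should have units dimensionally equivalent to kg / (m * s^2) (e.g. Pa).
The given unit 'N' reduces to kg * m / s^2. Of the listed options, that is the dimensionality of force.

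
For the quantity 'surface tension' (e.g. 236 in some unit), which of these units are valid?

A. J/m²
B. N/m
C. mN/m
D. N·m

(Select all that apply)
A, B, C

surface tension has SI base units: kg / s^2

Checking each option against kg / s^2:
  A. J/m²: ✓ matches
  B. N/m: ✓ matches
  C. mN/m: ✓ matches
  D. N·m: ✗ does not match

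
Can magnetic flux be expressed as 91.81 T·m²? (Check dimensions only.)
Yes

magnetic flux has SI base units: kg * m^2 / (A * s^2)
T·m² reduces to the same SI base units, so it is a valid unit for magnetic flux.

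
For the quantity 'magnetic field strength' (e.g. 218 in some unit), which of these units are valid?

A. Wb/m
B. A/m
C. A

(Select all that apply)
B

magnetic field strength has SI base units: A / m

Checking each option against A / m:
  A. Wb/m: ✗ does not match
  B. A/m: ✓ matches
  C. A: ✗ does not match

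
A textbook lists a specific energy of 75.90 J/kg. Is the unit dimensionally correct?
Yes

specific energy has SI base units: m^2 / s^2
J/kg reduces to the same SI base units, so it is a valid unit for specific energy.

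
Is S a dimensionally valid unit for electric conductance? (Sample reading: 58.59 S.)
Yes

electric conductance has SI base units: A^2 * s^3 / (kg * m^2)
S reduces to the same SI base units, so it is a valid unit for electric conductance.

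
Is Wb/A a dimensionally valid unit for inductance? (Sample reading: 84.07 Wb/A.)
Yes

inductance has SI base units: kg * m^2 / (A^2 * s^2)
Wb/A reduces to the same SI base units, so it is a valid unit for inductance.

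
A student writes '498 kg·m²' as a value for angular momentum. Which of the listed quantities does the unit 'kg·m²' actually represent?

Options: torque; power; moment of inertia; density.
moment of inertia

angular momentum should have units dimensionally equivalent to kg * m^2 / s (e.g. kg·m²/s).
The given unit 'kg·m²' reduces to kg * m^2. Of the listed options, that is the dimensionality of moment of inertia.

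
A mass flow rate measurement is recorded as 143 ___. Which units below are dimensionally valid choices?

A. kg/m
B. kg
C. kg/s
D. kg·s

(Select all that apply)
C

mass flow rate has SI base units: kg / s

Checking each option against kg / s:
  A. kg/m: ✗ does not match
  B. kg: ✗ does not match
  C. kg/s: ✓ matches
  D. kg·s: ✗ does not match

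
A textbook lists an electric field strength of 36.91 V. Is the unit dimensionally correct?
No

electric field strength has SI base units: kg * m / (A * s^3)
V does NOT reduce to kg * m / (A * s^3); a valid unit for electric field strength would be e.g. V/m.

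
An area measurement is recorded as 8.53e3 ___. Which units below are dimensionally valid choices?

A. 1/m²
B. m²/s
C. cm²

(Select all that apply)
C

area has SI base units: m^2

Checking each option against m^2:
  A. 1/m²: ✗ does not match
  B. m²/s: ✗ does not match
  C. cm²: ✓ matches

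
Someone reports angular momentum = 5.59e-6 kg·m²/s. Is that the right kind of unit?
Yes

angular momentum has SI base units: kg * m^2 / s
kg·m²/s reduces to the same SI base units, so it is a valid unit for angular momentum.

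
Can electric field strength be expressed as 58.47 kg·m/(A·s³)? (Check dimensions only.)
Yes

electric field strength has SI base units: kg * m / (A * s^3)
kg·m/(A·s³) reduces to the same SI base units, so it is a valid unit for electric field strength.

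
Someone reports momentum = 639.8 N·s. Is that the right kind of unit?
Yes

momentum has SI base units: kg * m / s
N·s reduces to the same SI base units, so it is a valid unit for momentum.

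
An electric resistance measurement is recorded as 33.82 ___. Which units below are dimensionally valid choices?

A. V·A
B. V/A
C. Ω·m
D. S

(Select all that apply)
B

electric resistance has SI base units: kg * m^2 / (A^2 * s^3)

Checking each option against kg * m^2 / (A^2 * s^3):
  A. V·A: ✗ does not match
  B. V/A: ✓ matches
  C. Ω·m: ✗ does not match
  D. S: ✗ does not match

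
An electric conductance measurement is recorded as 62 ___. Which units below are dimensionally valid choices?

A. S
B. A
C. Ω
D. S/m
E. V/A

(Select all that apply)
A

electric conductance has SI base units: A^2 * s^3 / (kg * m^2)

Checking each option against A^2 * s^3 / (kg * m^2):
  A. S: ✓ matches
  B. A: ✗ does not match
  C. Ω: ✗ does not match
  D. S/m: ✗ does not match
  E. V/A: ✗ does not match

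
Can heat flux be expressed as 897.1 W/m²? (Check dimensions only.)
Yes

heat flux has SI base units: kg / s^3
W/m² reduces to the same SI base units, so it is a valid unit for heat flux.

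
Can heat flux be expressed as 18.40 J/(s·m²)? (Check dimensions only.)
Yes

heat flux has SI base units: kg / s^3
J/(s·m²) reduces to the same SI base units, so it is a valid unit for heat flux.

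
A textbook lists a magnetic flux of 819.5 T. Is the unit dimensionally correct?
No

magnetic flux has SI base units: kg * m^2 / (A * s^2)
T does NOT reduce to kg * m^2 / (A * s^2); a valid unit for magnetic flux would be e.g. Wb.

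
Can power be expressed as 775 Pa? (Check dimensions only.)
No

power has SI base units: kg * m^2 / s^3
Pa does NOT reduce to kg * m^2 / s^3; a valid unit for power would be e.g. W.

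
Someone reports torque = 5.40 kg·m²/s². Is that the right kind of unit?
Yes

torque has SI base units: kg * m^2 / s^2
kg·m²/s² reduces to the same SI base units, so it is a valid unit for torque.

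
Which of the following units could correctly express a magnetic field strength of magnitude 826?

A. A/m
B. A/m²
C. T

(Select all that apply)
A

magnetic field strength has SI base units: A / m

Checking each option against A / m:
  A. A/m: ✓ matches
  B. A/m²: ✗ does not match
  C. T: ✗ does not match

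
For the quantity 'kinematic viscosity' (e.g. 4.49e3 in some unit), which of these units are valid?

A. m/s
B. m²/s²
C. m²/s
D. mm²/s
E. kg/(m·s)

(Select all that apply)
C, D

kinematic viscosity has SI base units: m^2 / s

Checking each option against m^2 / s:
  A. m/s: ✗ does not match
  B. m²/s²: ✗ does not match
  C. m²/s: ✓ matches
  D. mm²/s: ✓ matches
  E. kg/(m·s): ✗ does not match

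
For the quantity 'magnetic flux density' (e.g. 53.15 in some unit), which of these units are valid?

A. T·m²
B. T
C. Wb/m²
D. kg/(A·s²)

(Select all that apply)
B, C, D

magnetic flux density has SI base units: kg / (A * s^2)

Checking each option against kg / (A * s^2):
  A. T·m²: ✗ does not match
  B. T: ✓ matches
  C. Wb/m²: ✓ matches
  D. kg/(A·s²): ✓ matches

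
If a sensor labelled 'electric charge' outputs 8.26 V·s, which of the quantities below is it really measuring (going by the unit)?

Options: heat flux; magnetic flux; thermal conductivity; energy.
magnetic flux

electric charge should have units dimensionally equivalent to A * s (e.g. C).
The given unit 'V·s' reduces to kg * m^2 / (A * s^2). Of the listed options, that is the dimensionality of magnetic flux.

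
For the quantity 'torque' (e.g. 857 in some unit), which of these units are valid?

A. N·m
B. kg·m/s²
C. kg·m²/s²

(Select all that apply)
A, C

torque has SI base units: kg * m^2 / s^2

Checking each option against kg * m^2 / s^2:
  A. N·m: ✓ matches
  B. kg·m/s²: ✗ does not match
  C. kg·m²/s²: ✓ matches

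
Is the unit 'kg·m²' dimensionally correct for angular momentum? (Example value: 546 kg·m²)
No

angular momentum has SI base units: kg * m^2 / s
kg·m² does NOT reduce to kg * m^2 / s; a valid unit for angular momentum would be e.g. kg·m²/s.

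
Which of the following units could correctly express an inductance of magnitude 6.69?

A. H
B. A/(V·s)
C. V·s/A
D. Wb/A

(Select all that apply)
A, C, D

inductance has SI base units: kg * m^2 / (A^2 * s^2)

Checking each option against kg * m^2 / (A^2 * s^2):
  A. H: ✓ matches
  B. A/(V·s): ✗ does not match
  C. V·s/A: ✓ matches
  D. Wb/A: ✓ matches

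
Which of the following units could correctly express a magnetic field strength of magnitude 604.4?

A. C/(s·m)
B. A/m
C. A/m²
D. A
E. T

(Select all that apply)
A, B

magnetic field strength has SI base units: A / m

Checking each option against A / m:
  A. C/(s·m): ✓ matches
  B. A/m: ✓ matches
  C. A/m²: ✗ does not match
  D. A: ✗ does not match
  E. T: ✗ does not match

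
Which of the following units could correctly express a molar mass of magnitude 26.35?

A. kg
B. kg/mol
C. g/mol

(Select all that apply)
B, C

molar mass has SI base units: kg / mol

Checking each option against kg / mol:
  A. kg: ✗ does not match
  B. kg/mol: ✓ matches
  C. g/mol: ✓ matches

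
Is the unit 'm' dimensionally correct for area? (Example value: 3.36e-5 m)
No

area has SI base units: m^2
m does NOT reduce to m^2; a valid unit for area would be e.g. m².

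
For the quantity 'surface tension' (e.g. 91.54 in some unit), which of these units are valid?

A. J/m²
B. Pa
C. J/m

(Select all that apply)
A

surface tension has SI base units: kg / s^2

Checking each option against kg / s^2:
  A. J/m²: ✓ matches
  B. Pa: ✗ does not match
  C. J/m: ✗ does not match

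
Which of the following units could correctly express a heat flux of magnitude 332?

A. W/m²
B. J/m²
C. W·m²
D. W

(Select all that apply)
A

heat flux has SI base units: kg / s^3

Checking each option against kg / s^3:
  A. W/m²: ✓ matches
  B. J/m²: ✗ does not match
  C. W·m²: ✗ does not match
  D. W: ✗ does not match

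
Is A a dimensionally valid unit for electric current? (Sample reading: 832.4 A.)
Yes

electric current has SI base units: A
A reduces to the same SI base units, so it is a valid unit for electric current.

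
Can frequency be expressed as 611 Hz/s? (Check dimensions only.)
No

frequency has SI base units: 1 / s
Hz/s does NOT reduce to 1 / s; a valid unit for frequency would be e.g. Hz.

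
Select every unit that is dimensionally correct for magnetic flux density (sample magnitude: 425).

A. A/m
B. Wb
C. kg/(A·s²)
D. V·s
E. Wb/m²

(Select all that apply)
C, E

magnetic flux density has SI base units: kg / (A * s^2)

Checking each option against kg / (A * s^2):
  A. A/m: ✗ does not match
  B. Wb: ✗ does not match
  C. kg/(A·s²): ✓ matches
  D. V·s: ✗ does not match
  E. Wb/m²: ✓ matches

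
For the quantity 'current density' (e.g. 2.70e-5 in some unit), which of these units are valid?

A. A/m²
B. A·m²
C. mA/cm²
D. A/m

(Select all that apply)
A, C

current density has SI base units: A / m^2

Checking each option against A / m^2:
  A. A/m²: ✓ matches
  B. A·m²: ✗ does not match
  C. mA/cm²: ✓ matches
  D. A/m: ✗ does not match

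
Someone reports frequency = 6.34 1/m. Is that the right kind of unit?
No

frequency has SI base units: 1 / s
1/m does NOT reduce to 1 / s; a valid unit for frequency would be e.g. Hz.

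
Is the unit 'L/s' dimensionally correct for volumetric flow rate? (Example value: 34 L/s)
Yes

volumetric flow rate has SI base units: m^3 / s
L/s reduces to the same SI base units, so it is a valid unit for volumetric flow rate.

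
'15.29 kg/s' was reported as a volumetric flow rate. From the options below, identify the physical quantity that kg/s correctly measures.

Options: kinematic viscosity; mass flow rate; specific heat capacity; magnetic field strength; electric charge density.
mass flow rate

volumetric flow rate should have units dimensionally equivalent to m^3 / s (e.g. m³/s).
The given unit 'kg/s' reduces to kg / s. Of the listed options, that is the dimensionality of mass flow rate.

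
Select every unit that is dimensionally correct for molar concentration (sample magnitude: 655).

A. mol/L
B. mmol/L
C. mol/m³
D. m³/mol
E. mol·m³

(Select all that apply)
A, B, C

molar concentration has SI base units: mol / m^3

Checking each option against mol / m^3:
  A. mol/L: ✓ matches
  B. mmol/L: ✓ matches
  C. mol/m³: ✓ matches
  D. m³/mol: ✗ does not match
  E. mol·m³: ✗ does not match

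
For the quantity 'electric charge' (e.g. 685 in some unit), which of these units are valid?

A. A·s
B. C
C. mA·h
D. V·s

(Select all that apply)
A, B, C

electric charge has SI base units: A * s

Checking each option against A * s:
  A. A·s: ✓ matches
  B. C: ✓ matches
  C. mA·h: ✓ matches
  D. V·s: ✗ does not match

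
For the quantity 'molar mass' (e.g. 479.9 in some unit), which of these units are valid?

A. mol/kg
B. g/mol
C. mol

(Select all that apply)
B

molar mass has SI base units: kg / mol

Checking each option against kg / mol:
  A. mol/kg: ✗ does not match
  B. g/mol: ✓ matches
  C. mol: ✗ does not match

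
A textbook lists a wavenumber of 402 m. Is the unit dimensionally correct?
No

wavenumber has SI base units: 1 / m
m does NOT reduce to 1 / m; a valid unit for wavenumber would be e.g. 1/m.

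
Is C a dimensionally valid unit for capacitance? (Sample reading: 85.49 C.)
No

capacitance has SI base units: A^2 * s^4 / (kg * m^2)
C does NOT reduce to A^2 * s^4 / (kg * m^2); a valid unit for capacitance would be e.g. F.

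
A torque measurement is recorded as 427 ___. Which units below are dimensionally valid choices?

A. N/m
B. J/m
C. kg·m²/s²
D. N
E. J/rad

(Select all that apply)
C, E

torque has SI base units: kg * m^2 / s^2

Checking each option against kg * m^2 / s^2:
  A. N/m: ✗ does not match
  B. J/m: ✗ does not match
  C. kg·m²/s²: ✓ matches
  D. N: ✗ does not match
  E. J/rad: ✓ matches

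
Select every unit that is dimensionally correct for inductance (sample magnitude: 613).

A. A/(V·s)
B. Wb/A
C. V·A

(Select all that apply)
B

inductance has SI base units: kg * m^2 / (A^2 * s^2)

Checking each option against kg * m^2 / (A^2 * s^2):
  A. A/(V·s): ✗ does not match
  B. Wb/A: ✓ matches
  C. V·A: ✗ does not match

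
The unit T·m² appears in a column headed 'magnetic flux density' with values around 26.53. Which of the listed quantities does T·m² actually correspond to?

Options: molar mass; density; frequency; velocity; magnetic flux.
magnetic flux

magnetic flux density should have units dimensionally equivalent to kg / (A * s^2) (e.g. T).
The given unit 'T·m²' reduces to kg * m^2 / (A * s^2). Of the listed options, that is the dimensionality of magnetic flux.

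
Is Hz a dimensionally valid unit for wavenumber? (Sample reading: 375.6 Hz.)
No

wavenumber has SI base units: 1 / m
Hz does NOT reduce to 1 / m; a valid unit for wavenumber would be e.g. 1/m.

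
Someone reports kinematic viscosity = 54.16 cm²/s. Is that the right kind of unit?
Yes

kinematic viscosity has SI base units: m^2 / s
cm²/s reduces to the same SI base units, so it is a valid unit for kinematic viscosity.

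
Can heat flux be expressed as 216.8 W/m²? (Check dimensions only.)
Yes

heat flux has SI base units: kg / s^3
W/m² reduces to the same SI base units, so it is a valid unit for heat flux.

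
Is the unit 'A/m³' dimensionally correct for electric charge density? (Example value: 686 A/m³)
No

electric charge density has SI base units: A * s / m^3
A/m³ does NOT reduce to A * s / m^3; a valid unit for electric charge density would be e.g. C/m³.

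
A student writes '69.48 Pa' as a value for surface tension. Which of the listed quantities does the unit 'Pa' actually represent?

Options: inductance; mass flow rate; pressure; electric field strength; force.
pressure

surface tension should have units dimensionally equivalent to kg / s^2 (e.g. N/m).
The given unit 'Pa' reduces to kg / (m * s^2). Of the listed options, that is the dimensionality of pressure.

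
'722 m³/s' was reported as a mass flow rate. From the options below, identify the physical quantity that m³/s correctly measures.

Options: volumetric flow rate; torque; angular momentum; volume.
volumetric flow rate

mass flow rate should have units dimensionally equivalent to kg / s (e.g. kg/s).
The given unit 'm³/s' reduces to m^3 / s. Of the listed options, that is the dimensionality of volumetric flow rate.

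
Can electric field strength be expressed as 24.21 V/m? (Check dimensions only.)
Yes

electric field strength has SI base units: kg * m / (A * s^3)
V/m reduces to the same SI base units, so it is a valid unit for electric field strength.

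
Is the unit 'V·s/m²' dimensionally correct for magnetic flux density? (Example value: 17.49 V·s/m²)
Yes

magnetic flux density has SI base units: kg / (A * s^2)
V·s/m² reduces to the same SI base units, so it is a valid unit for magnetic flux density.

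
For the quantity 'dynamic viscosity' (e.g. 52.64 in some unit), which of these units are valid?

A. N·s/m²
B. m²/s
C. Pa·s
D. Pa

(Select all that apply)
A, C

dynamic viscosity has SI base units: kg / (m * s)

Checking each option against kg / (m * s):
  A. N·s/m²: ✓ matches
  B. m²/s: ✗ does not match
  C. Pa·s: ✓ matches
  D. Pa: ✗ does not match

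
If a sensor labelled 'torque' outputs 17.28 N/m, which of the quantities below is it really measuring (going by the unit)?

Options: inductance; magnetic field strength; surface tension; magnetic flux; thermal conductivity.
surface tension

torque should have units dimensionally equivalent to kg * m^2 / s^2 (e.g. N·m).
The given unit 'N/m' reduces to kg / s^2. Of the listed options, that is the dimensionality of surface tension.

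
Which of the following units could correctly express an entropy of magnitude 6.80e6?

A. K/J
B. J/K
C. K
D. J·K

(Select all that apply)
B

entropy has SI base units: kg * m^2 / (s^2 * K)

Checking each option against kg * m^2 / (s^2 * K):
  A. K/J: ✗ does not match
  B. J/K: ✓ matches
  C. K: ✗ does not match
  D. J·K: ✗ does not match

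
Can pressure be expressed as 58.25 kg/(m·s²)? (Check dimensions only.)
Yes

pressure has SI base units: kg / (m * s^2)
kg/(m·s²) reduces to the same SI base units, so it is a valid unit for pressure.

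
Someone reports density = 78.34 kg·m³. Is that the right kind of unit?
No

density has SI base units: kg / m^3
kg·m³ does NOT reduce to kg / m^3; a valid unit for density would be e.g. kg/m³.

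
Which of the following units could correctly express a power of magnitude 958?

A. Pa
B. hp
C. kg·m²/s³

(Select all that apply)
B, C

power has SI base units: kg * m^2 / s^3

Checking each option against kg * m^2 / s^3:
  A. Pa: ✗ does not match
  B. hp: ✓ matches
  C. kg·m²/s³: ✓ matches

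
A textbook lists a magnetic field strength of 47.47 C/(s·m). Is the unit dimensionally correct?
Yes

magnetic field strength has SI base units: A / m
C/(s·m) reduces to the same SI base units, so it is a valid unit for magnetic field strength.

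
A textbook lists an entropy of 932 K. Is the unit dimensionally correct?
No

entropy has SI base units: kg * m^2 / (s^2 * K)
K does NOT reduce to kg * m^2 / (s^2 * K); a valid unit for entropy would be e.g. J/K.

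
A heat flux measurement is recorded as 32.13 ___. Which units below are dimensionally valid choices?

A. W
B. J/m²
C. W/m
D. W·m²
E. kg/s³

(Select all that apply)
E

heat flux has SI base units: kg / s^3

Checking each option against kg / s^3:
  A. W: ✗ does not match
  B. J/m²: ✗ does not match
  C. W/m: ✗ does not match
  D. W·m²: ✗ does not match
  E. kg/s³: ✓ matches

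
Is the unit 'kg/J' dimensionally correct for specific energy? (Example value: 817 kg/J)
No

specific energy has SI base units: m^2 / s^2
kg/J does NOT reduce to m^2 / s^2; a valid unit for specific energy would be e.g. J/kg.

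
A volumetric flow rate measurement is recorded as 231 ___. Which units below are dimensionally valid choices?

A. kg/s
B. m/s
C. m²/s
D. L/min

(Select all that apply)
D

volumetric flow rate has SI base units: m^3 / s

Checking each option against m^3 / s:
  A. kg/s: ✗ does not match
  B. m/s: ✗ does not match
  C. m²/s: ✗ does not match
  D. L/min: ✓ matches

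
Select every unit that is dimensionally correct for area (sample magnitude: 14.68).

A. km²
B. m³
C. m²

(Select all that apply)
A, C

area has SI base units: m^2

Checking each option against m^2:
  A. km²: ✓ matches
  B. m³: ✗ does not match
  C. m²: ✓ matches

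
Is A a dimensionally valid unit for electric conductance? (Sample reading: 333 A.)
No

electric conductance has SI base units: A^2 * s^3 / (kg * m^2)
A does NOT reduce to A^2 * s^3 / (kg * m^2); a valid unit for electric conductance would be e.g. S.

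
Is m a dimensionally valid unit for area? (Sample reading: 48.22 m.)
No

area has SI base units: m^2
m does NOT reduce to m^2; a valid unit for area would be e.g. m².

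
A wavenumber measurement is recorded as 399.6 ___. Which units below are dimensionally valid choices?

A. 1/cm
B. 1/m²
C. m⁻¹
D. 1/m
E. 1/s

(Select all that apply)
A, C, D

wavenumber has SI base units: 1 / m

Checking each option against 1 / m:
  A. 1/cm: ✓ matches
  B. 1/m²: ✗ does not match
  C. m⁻¹: ✓ matches
  D. 1/m: ✓ matches
  E. 1/s: ✗ does not match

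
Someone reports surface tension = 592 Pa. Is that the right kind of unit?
No

surface tension has SI base units: kg / s^2
Pa does NOT reduce to kg / s^2; a valid unit for surface tension would be e.g. N/m.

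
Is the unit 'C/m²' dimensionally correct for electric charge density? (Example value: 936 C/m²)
No

electric charge density has SI base units: A * s / m^3
C/m² does NOT reduce to A * s / m^3; a valid unit for electric charge density would be e.g. C/m³.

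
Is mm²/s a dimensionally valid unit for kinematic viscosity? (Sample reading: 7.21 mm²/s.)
Yes

kinematic viscosity has SI base units: m^2 / s
mm²/s reduces to the same SI base units, so it is a valid unit for kinematic viscosity.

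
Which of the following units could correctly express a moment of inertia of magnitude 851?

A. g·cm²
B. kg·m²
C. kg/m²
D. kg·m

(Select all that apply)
A, B

moment of inertia has SI base units: kg * m^2

Checking each option against kg * m^2:
  A. g·cm²: ✓ matches
  B. kg·m²: ✓ matches
  C. kg/m²: ✗ does not match
  D. kg·m: ✗ does not match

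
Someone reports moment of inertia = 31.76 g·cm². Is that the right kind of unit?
Yes

moment of inertia has SI base units: kg * m^2
g·cm² reduces to the same SI base units, so it is a valid unit for moment of inertia.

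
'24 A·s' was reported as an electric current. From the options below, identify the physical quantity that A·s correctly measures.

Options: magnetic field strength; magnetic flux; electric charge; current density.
electric charge

electric current should have units dimensionally equivalent to A (e.g. A).
The given unit 'A·s' reduces to A * s. Of the listed options, that is the dimensionality of electric charge.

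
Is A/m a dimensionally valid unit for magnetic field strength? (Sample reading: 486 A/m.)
Yes

magnetic field strength has SI base units: A / m
A/m reduces to the same SI base units, so it is a valid unit for magnetic field strength.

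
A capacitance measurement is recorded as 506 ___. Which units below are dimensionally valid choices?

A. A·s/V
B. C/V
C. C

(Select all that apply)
A, B

capacitance has SI base units: A^2 * s^4 / (kg * m^2)

Checking each option against A^2 * s^4 / (kg * m^2):
  A. A·s/V: ✓ matches
  B. C/V: ✓ matches
  C. C: ✗ does not match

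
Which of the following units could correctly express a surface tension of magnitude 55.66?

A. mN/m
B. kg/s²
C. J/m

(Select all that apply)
A, B

surface tension has SI base units: kg / s^2

Checking each option against kg / s^2:
  A. mN/m: ✓ matches
  B. kg/s²: ✓ matches
  C. J/m: ✗ does not match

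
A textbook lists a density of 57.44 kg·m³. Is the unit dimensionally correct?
No

density has SI base units: kg / m^3
kg·m³ does NOT reduce to kg / m^3; a valid unit for density would be e.g. kg/m³.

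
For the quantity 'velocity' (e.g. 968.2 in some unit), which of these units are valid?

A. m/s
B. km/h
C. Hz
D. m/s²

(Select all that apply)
A, B

velocity has SI base units: m / s

Checking each option against m / s:
  A. m/s: ✓ matches
  B. km/h: ✓ matches
  C. Hz: ✗ does not match
  D. m/s²: ✗ does not match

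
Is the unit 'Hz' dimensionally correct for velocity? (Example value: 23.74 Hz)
No

velocity has SI base units: m / s
Hz does NOT reduce to m / s; a valid unit for velocity would be e.g. m/s.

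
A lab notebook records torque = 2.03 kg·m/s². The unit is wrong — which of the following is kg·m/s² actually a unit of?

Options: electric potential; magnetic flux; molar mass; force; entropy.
force

torque should have units dimensionally equivalent to kg * m^2 / s^2 (e.g. N·m).
The given unit 'kg·m/s²' reduces to kg * m / s^2. Of the listed options, that is the dimensionality of force.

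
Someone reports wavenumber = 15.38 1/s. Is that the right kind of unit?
No

wavenumber has SI base units: 1 / m
1/s does NOT reduce to 1 / m; a valid unit for wavenumber would be e.g. 1/m.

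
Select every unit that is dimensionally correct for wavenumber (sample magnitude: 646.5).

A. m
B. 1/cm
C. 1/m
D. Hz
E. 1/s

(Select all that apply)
B, C

wavenumber has SI base units: 1 / m

Checking each option against 1 / m:
  A. m: ✗ does not match
  B. 1/cm: ✓ matches
  C. 1/m: ✓ matches
  D. Hz: ✗ does not match
  E. 1/s: ✗ does not match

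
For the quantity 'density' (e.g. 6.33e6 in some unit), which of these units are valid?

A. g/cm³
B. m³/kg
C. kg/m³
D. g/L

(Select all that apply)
A, C, D

density has SI base units: kg / m^3

Checking each option against kg / m^3:
  A. g/cm³: ✓ matches
  B. m³/kg: ✗ does not match
  C. kg/m³: ✓ matches
  D. g/L: ✓ matches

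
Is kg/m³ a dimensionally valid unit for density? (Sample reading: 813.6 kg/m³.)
Yes

density has SI base units: kg / m^3
kg/m³ reduces to the same SI base units, so it is a valid unit for density.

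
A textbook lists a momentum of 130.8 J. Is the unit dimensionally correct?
No

momentum has SI base units: kg * m / s
J does NOT reduce to kg * m / s; a valid unit for momentum would be e.g. kg·m/s.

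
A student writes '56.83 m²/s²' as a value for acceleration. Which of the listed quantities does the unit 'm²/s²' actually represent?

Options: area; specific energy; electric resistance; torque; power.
specific energy

acceleration should have units dimensionally equivalent to m / s^2 (e.g. m/s²).
The given unit 'm²/s²' reduces to m^2 / s^2. Of the listed options, that is the dimensionality of specific energy.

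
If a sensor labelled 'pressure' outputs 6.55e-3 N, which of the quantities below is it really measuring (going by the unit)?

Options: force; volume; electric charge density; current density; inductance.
force

pressure should have units dimensionally equivalent to kg / (m * s^2) (e.g. Pa).
The given unit 'N' reduces to kg * m / s^2. Of the listed options, that is the dimensionality of force.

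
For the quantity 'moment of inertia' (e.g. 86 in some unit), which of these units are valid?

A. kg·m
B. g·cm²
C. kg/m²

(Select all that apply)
B

moment of inertia has SI base units: kg * m^2

Checking each option against kg * m^2:
  A. kg·m: ✗ does not match
  B. g·cm²: ✓ matches
  C. kg/m²: ✗ does not match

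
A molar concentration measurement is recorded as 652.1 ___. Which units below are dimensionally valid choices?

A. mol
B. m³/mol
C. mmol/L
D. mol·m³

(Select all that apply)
C

molar concentration has SI base units: mol / m^3

Checking each option against mol / m^3:
  A. mol: ✗ does not match
  B. m³/mol: ✗ does not match
  C. mmol/L: ✓ matches
  D. mol·m³: ✗ does not match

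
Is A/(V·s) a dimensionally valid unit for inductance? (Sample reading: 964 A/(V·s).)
No

inductance has SI base units: kg * m^2 / (A^2 * s^2)
A/(V·s) does NOT reduce to kg * m^2 / (A^2 * s^2); a valid unit for inductance would be e.g. H.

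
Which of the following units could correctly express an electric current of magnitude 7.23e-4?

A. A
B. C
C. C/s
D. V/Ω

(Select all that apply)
A, C, D

electric current has SI base units: A

Checking each option against A:
  A. A: ✓ matches
  B. C: ✗ does not match
  C. C/s: ✓ matches
  D. V/Ω: ✓ matches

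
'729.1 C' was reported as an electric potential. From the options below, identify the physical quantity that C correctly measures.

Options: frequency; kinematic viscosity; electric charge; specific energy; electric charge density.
electric charge

electric potential should have units dimensionally equivalent to kg * m^2 / (A * s^3) (e.g. V).
The given unit 'C' reduces to A * s. Of the listed options, that is the dimensionality of electric charge.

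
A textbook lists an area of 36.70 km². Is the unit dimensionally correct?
Yes

area has SI base units: m^2
km² reduces to the same SI base units, so it is a valid unit for area.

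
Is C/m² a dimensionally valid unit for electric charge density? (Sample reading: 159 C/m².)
No

electric charge density has SI base units: A * s / m^3
C/m² does NOT reduce to A * s / m^3; a valid unit for electric charge density would be e.g. C/m³.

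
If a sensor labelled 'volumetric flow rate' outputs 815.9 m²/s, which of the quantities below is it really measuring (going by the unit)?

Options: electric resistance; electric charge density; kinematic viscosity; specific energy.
kinematic viscosity

volumetric flow rate should have units dimensionally equivalent to m^3 / s (e.g. m³/s).
The given unit 'm²/s' reduces to m^2 / s. Of the listed options, that is the dimensionality of kinematic viscosity.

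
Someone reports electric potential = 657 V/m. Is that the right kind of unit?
No

electric potential has SI base units: kg * m^2 / (A * s^3)
V/m does NOT reduce to kg * m^2 / (A * s^3); a valid unit for electric potential would be e.g. V.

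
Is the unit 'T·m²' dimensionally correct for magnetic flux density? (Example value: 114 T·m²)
No

magnetic flux density has SI base units: kg / (A * s^2)
T·m² does NOT reduce to kg / (A * s^2); a valid unit for magnetic flux density would be e.g. T.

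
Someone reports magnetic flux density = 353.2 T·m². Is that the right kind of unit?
No

magnetic flux density has SI base units: kg / (A * s^2)
T·m² does NOT reduce to kg / (A * s^2); a valid unit for magnetic flux density would be e.g. T.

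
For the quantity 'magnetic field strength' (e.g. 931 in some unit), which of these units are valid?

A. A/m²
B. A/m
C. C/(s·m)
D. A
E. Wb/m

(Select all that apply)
B, C

magnetic field strength has SI base units: A / m

Checking each option against A / m:
  A. A/m²: ✗ does not match
  B. A/m: ✓ matches
  C. C/(s·m): ✓ matches
  D. A: ✗ does not match
  E. Wb/m: ✗ does not match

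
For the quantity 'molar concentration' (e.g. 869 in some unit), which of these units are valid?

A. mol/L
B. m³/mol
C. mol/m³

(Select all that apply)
A, C

molar concentration has SI base units: mol / m^3

Checking each option against mol / m^3:
  A. mol/L: ✓ matches
  B. m³/mol: ✗ does not match
  C. mol/m³: ✓ matches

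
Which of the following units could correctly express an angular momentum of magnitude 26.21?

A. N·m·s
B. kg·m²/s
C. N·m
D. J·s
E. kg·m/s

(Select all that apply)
A, B, D

angular momentum has SI base units: kg * m^2 / s

Checking each option against kg * m^2 / s:
  A. N·m·s: ✓ matches
  B. kg·m²/s: ✓ matches
  C. N·m: ✗ does not match
  D. J·s: ✓ matches
  E. kg·m/s: ✗ does not match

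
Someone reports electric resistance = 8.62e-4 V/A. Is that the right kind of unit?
Yes

electric resistance has SI base units: kg * m^2 / (A^2 * s^3)
V/A reduces to the same SI base units, so it is a valid unit for electric resistance.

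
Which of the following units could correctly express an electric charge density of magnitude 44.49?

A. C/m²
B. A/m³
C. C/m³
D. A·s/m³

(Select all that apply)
C, D

electric charge density has SI base units: A * s / m^3

Checking each option against A * s / m^3:
  A. C/m²: ✗ does not match
  B. A/m³: ✗ does not match
  C. C/m³: ✓ matches
  D. A·s/m³: ✓ matches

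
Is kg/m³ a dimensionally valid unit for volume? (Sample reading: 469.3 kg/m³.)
No

volume has SI base units: m^3
kg/m³ does NOT reduce to m^3; a valid unit for volume would be e.g. m³.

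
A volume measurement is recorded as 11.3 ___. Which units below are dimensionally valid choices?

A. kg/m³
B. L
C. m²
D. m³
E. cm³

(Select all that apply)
B, D, E

volume has SI base units: m^3

Checking each option against m^3:
  A. kg/m³: ✗ does not match
  B. L: ✓ matches
  C. m²: ✗ does not match
  D. m³: ✓ matches
  E. cm³: ✓ matches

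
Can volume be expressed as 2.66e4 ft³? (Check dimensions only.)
Yes

volume has SI base units: m^3
ft³ reduces to the same SI base units, so it is a valid unit for volume.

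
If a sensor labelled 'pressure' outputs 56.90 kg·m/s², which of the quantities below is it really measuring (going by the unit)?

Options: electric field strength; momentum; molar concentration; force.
force

pressure should have units dimensionally equivalent to kg / (m * s^2) (e.g. Pa).
The given unit 'kg·m/s²' reduces to kg * m / s^2. Of the listed options, that is the dimensionality of force.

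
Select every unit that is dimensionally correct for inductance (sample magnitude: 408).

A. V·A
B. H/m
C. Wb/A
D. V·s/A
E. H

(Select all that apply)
C, D, E

inductance has SI base units: kg * m^2 / (A^2 * s^2)

Checking each option against kg * m^2 / (A^2 * s^2):
  A. V·A: ✗ does not match
  B. H/m: ✗ does not match
  C. Wb/A: ✓ matches
  D. V·s/A: ✓ matches
  E. H: ✓ matches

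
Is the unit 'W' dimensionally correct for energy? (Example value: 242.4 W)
No

energy has SI base units: kg * m^2 / s^2
W does NOT reduce to kg * m^2 / s^2; a valid unit for energy would be e.g. J.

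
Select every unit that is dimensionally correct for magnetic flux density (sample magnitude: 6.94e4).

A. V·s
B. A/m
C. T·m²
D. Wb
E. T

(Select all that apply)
E

magnetic flux density has SI base units: kg / (A * s^2)

Checking each option against kg / (A * s^2):
  A. V·s: ✗ does not match
  B. A/m: ✗ does not match
  C. T·m²: ✗ does not match
  D. Wb: ✗ does not match
  E. T: ✓ matches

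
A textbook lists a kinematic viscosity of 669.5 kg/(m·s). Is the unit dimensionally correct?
No

kinematic viscosity has SI base units: m^2 / s
kg/(m·s) does NOT reduce to m^2 / s; a valid unit for kinematic viscosity would be e.g. m²/s.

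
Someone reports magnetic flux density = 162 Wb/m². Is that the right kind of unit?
Yes

magnetic flux density has SI base units: kg / (A * s^2)
Wb/m² reduces to the same SI base units, so it is a valid unit for magnetic flux density.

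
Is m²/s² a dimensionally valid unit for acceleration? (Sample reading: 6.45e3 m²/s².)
No

acceleration has SI base units: m / s^2
m²/s² does NOT reduce to m / s^2; a valid unit for acceleration would be e.g. m/s².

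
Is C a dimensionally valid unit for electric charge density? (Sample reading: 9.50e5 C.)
No

electric charge density has SI base units: A * s / m^3
C does NOT reduce to A * s / m^3; a valid unit for electric charge density would be e.g. C/m³.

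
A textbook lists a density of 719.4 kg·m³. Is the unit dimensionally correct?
No

density has SI base units: kg / m^3
kg·m³ does NOT reduce to kg / m^3; a valid unit for density would be e.g. kg/m³.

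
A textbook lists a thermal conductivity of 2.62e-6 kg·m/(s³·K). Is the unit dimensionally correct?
Yes

thermal conductivity has SI base units: kg * m / (s^3 * K)
kg·m/(s³·K) reduces to the same SI base units, so it is a valid unit for thermal conductivity.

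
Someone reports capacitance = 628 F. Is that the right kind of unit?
Yes

capacitance has SI base units: A^2 * s^4 / (kg * m^2)
F reduces to the same SI base units, so it is a valid unit for capacitance.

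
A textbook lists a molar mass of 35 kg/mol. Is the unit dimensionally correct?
Yes

molar mass has SI base units: kg / mol
kg/mol reduces to the same SI base units, so it is a valid unit for molar mass.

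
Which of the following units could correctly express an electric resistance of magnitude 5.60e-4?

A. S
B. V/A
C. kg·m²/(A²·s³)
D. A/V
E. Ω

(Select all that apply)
B, C, E

electric resistance has SI base units: kg * m^2 / (A^2 * s^3)

Checking each option against kg * m^2 / (A^2 * s^3):
  A. S: ✗ does not match
  B. V/A: ✓ matches
  C. kg·m²/(A²·s³): ✓ matches
  D. A/V: ✗ does not match
  E. Ω: ✓ matches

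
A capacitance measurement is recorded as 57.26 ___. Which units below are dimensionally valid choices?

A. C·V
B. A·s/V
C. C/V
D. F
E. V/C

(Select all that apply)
B, C, D

capacitance has SI base units: A^2 * s^4 / (kg * m^2)

Checking each option against A^2 * s^4 / (kg * m^2):
  A. C·V: ✗ does not match
  B. A·s/V: ✓ matches
  C. C/V: ✓ matches
  D. F: ✓ matches
  E. V/C: ✗ does not match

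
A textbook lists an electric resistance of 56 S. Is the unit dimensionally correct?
No

electric resistance has SI base units: kg * m^2 / (A^2 * s^3)
S does NOT reduce to kg * m^2 / (A^2 * s^3); a valid unit for electric resistance would be e.g. Ω.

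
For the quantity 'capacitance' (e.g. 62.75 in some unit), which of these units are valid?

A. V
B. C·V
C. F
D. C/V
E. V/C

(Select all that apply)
C, D

capacitance has SI base units: A^2 * s^4 / (kg * m^2)

Checking each option against A^2 * s^4 / (kg * m^2):
  A. V: ✗ does not match
  B. C·V: ✗ does not match
  C. F: ✓ matches
  D. C/V: ✓ matches
  E. V/C: ✗ does not match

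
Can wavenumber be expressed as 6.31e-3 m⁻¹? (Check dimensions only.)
Yes

wavenumber has SI base units: 1 / m
m⁻¹ reduces to the same SI base units, so it is a valid unit for wavenumber.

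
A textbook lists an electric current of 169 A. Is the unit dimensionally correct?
Yes

electric current has SI base units: A
A reduces to the same SI base units, so it is a valid unit for electric current.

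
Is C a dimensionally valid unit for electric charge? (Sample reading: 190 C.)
Yes

electric charge has SI base units: A * s
C reduces to the same SI base units, so it is a valid unit for electric charge.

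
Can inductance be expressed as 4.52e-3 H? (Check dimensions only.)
Yes

inductance has SI base units: kg * m^2 / (A^2 * s^2)
H reduces to the same SI base units, so it is a valid unit for inductance.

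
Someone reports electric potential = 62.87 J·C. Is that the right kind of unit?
No

electric potential has SI base units: kg * m^2 / (A * s^3)
J·C does NOT reduce to kg * m^2 / (A * s^3); a valid unit for electric potential would be e.g. V.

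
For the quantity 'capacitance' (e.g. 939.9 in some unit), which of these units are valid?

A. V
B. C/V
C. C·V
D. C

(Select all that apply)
B

capacitance has SI base units: A^2 * s^4 / (kg * m^2)

Checking each option against A^2 * s^4 / (kg * m^2):
  A. V: ✗ does not match
  B. C/V: ✓ matches
  C. C·V: ✗ does not match
  D. C: ✗ does not match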